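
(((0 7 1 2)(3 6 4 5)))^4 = ()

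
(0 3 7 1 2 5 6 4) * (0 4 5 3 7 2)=(0 7 1)(2 3)(5 6)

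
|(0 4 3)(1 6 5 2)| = 12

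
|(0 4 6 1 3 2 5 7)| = 8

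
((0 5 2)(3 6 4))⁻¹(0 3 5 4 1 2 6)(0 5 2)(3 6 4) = (0 4 5 6 2 3 1)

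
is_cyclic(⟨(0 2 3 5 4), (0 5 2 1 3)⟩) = no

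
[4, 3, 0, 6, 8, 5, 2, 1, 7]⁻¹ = [2, 7, 6, 1, 0, 5, 3, 8, 4]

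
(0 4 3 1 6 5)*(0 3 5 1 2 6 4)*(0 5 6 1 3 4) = (0 5 4 6 3 2 1) 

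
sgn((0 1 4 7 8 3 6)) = 1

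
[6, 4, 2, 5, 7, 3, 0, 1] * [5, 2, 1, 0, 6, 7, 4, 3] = [4, 6, 1, 7, 3, 0, 5, 2]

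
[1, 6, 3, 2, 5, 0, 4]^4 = [5, 0, 2, 3, 6, 4, 1]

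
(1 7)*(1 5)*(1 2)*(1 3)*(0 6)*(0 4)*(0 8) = (0 6 4 8)(1 7 5 2 3)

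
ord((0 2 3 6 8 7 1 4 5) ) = 9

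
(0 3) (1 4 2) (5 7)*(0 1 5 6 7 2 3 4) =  (0 4 3 1) (2 5) (6 7) 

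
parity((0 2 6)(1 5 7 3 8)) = even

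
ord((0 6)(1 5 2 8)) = 4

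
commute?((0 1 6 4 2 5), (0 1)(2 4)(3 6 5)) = no:(0 1 6 4 2 5) * (0 1)(2 4)(3 6 5) = (1 5)(2 3 6), (0 1)(2 4)(3 6 5) * (0 1 6 4 2 5) = (0 6)(3 4 5)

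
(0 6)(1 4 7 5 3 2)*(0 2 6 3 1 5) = (0 3 6 2 5 1 4 7)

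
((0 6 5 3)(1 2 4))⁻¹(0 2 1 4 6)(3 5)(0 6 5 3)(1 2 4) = (0 3)(1 5 6 4 2)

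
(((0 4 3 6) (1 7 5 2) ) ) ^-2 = (0 3) (1 5) (2 7) (4 6) 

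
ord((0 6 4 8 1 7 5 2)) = 8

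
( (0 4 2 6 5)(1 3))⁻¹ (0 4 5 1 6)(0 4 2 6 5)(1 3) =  (0 3 5 4 2)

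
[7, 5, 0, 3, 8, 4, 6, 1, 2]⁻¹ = [2, 7, 8, 3, 5, 1, 6, 0, 4]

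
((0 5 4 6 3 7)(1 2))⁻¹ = (0 7 3 6 4 5)(1 2)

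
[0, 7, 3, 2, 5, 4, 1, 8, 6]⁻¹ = [0, 6, 3, 2, 5, 4, 8, 1, 7]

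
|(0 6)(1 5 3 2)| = 4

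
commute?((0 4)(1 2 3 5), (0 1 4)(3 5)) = no:(0 4)(1 2 3 5) * (0 1 4)(3 5) = (1 2 5 4), (0 1 4)(3 5) * (0 4)(1 2 3 5) = (0 2 3 1)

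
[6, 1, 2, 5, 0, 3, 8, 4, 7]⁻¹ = [4, 1, 2, 5, 7, 3, 0, 8, 6]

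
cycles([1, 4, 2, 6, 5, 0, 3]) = (0 1 4 5)(3 6)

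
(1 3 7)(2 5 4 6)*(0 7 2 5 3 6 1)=(0 7)(1 6 5 4)(2 3)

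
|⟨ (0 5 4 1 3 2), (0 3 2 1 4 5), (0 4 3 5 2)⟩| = 720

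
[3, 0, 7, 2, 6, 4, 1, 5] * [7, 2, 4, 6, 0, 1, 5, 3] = [6, 7, 3, 4, 5, 0, 2, 1]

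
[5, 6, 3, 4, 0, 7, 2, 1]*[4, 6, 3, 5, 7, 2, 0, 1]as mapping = [0→2, 1→0, 2→5, 3→7, 4→4, 5→1, 6→3, 7→6]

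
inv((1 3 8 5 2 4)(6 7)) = (1 4 2 5 8 3)(6 7)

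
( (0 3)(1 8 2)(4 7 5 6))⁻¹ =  (0 3)(1 2 8)(4 6 5 7)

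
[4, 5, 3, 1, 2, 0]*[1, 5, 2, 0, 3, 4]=[3, 4, 0, 5, 2, 1]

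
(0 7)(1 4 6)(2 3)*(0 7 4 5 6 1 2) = (0 4 1 5 6 2 3)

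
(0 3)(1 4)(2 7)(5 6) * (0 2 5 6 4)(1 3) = (0 1)(2 7 5 4 3)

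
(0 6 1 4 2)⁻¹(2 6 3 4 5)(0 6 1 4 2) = (0 1 3 2 5)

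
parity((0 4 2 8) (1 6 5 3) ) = even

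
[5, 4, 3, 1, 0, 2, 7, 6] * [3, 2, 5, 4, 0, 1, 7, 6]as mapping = [0→1, 1→0, 2→4, 3→2, 4→3, 5→5, 6→6, 7→7]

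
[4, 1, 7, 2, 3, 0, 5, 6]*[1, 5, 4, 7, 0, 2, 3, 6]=[0, 5, 6, 4, 7, 1, 2, 3]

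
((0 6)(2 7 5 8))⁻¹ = (0 6)(2 8 5 7)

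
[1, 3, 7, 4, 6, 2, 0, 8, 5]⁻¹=[6, 0, 5, 1, 3, 8, 4, 2, 7]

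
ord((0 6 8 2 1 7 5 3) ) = 8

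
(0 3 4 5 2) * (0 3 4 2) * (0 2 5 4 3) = (0 3 5 2)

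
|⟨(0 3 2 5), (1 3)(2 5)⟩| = 20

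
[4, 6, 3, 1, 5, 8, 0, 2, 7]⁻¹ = [6, 3, 7, 2, 0, 4, 1, 8, 5]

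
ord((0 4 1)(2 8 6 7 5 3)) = 6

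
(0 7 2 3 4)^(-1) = (0 4 3 2 7)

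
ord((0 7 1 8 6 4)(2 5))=6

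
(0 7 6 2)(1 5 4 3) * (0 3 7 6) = (0 6 2 3 1 5 4 7)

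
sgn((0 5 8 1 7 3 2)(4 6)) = -1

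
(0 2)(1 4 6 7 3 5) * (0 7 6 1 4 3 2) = (1 3 5 4)(2 7)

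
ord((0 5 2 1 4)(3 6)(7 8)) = 10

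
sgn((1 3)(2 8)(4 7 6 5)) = -1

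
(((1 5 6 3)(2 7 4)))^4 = (2 7 4)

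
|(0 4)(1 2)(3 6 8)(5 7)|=6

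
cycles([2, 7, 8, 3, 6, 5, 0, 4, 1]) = (0 2 8 1 7 4 6)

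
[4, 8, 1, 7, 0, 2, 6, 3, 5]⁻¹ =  [4, 2, 5, 7, 0, 8, 6, 3, 1]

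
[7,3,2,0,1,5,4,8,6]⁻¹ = [3,4,2,1,6,5,8,0,7]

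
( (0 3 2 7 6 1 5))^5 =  (0 1 7 3 5 6 2)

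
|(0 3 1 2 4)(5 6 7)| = 15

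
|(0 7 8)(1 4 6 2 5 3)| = 6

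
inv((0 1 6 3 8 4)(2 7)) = (0 4 8 3 6 1)(2 7)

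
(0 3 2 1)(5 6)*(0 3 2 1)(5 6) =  (0 2)(1 3)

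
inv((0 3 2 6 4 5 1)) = (0 1 5 4 6 2 3)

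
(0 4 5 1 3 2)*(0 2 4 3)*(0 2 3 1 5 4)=(0 1 2 3) 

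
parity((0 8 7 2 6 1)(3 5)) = even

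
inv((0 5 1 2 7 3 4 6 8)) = (0 8 6 4 3 7 2 1 5)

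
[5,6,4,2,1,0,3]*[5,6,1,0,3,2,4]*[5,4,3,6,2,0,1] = [3,2,6,4,1,0,5] 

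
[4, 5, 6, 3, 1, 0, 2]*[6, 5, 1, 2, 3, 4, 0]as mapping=[0→3, 1→4, 2→0, 3→2, 4→5, 5→6, 6→1]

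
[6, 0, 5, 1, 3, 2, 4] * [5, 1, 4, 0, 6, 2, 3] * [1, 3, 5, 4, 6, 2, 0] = [4, 2, 5, 3, 1, 6, 0]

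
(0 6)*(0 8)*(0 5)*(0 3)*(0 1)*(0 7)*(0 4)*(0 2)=(0 6 8 5 3 1 7 4 2)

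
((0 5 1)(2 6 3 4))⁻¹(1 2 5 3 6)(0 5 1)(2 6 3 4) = (0 6 1 4 3)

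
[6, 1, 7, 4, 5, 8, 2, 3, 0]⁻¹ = [8, 1, 6, 7, 3, 4, 0, 2, 5]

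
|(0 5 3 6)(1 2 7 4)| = 4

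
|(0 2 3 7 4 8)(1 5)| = 6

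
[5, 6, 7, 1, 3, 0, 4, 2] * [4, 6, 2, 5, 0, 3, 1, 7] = [3, 1, 7, 6, 5, 4, 0, 2]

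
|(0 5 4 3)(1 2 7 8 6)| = 20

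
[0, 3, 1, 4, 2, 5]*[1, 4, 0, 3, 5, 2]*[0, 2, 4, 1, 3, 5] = [2, 1, 3, 5, 0, 4]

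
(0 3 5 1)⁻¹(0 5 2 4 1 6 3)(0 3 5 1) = (0 6 5 3 1 2 4)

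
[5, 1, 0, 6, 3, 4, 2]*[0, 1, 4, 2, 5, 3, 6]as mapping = [0→3, 1→1, 2→0, 3→6, 4→2, 5→5, 6→4]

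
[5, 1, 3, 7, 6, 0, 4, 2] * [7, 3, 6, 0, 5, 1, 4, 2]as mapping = [0→1, 1→3, 2→0, 3→2, 4→4, 5→7, 6→5, 7→6]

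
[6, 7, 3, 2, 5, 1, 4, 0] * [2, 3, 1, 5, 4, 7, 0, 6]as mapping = [0→0, 1→6, 2→5, 3→1, 4→7, 5→3, 6→4, 7→2]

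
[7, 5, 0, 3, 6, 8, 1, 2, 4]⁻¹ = [2, 6, 7, 3, 8, 1, 4, 0, 5]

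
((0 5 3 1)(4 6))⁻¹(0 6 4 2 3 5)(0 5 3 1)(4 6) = (1 3 5 4 6 2)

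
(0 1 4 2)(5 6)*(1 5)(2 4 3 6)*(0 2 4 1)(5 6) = (0 6)(1 3 5 4)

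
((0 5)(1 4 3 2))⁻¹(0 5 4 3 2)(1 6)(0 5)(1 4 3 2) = (0 3 2 1 5)(4 6)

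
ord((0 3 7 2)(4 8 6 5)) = 4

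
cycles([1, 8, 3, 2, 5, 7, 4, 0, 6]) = (0 1 8 6 4 5 7)(2 3)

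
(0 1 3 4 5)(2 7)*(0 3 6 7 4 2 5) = (0 1 6 7 5 3 2 4)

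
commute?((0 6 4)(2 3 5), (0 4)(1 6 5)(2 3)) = no:(0 6 4)(2 3 5) * (0 4)(1 6 5)(2 3) = (0 5 3 1 6), (0 4)(1 6 5)(2 3) * (0 6 4)(2 3 5) = (1 4 6 2 5)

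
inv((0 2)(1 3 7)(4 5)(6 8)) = (0 2)(1 7 3)(4 5)(6 8)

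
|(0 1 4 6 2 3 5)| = 7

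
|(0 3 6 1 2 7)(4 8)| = 6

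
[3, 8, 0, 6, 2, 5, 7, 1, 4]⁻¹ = [2, 7, 4, 0, 8, 5, 3, 6, 1]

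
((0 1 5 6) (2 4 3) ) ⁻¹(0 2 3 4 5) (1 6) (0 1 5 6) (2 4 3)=(0 5) (1 4 2 3 6) 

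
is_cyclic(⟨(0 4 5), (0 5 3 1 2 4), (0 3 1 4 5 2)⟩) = no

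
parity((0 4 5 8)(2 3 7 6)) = even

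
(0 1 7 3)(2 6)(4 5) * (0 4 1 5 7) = (0 5 1)(2 6)(3 4 7)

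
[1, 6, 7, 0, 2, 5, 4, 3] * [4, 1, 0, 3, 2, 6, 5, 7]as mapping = [0→1, 1→5, 2→7, 3→4, 4→0, 5→6, 6→2, 7→3]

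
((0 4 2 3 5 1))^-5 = (0 4 2 3 5 1)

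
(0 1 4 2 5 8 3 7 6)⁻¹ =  (0 6 7 3 8 5 2 4 1)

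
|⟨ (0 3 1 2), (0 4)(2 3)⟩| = 120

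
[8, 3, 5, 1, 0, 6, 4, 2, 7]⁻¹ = [4, 3, 7, 1, 6, 2, 5, 8, 0]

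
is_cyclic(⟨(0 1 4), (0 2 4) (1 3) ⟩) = no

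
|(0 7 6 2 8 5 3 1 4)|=9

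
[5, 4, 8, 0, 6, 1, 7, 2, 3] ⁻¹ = [3, 5, 7, 8, 1, 0, 4, 6, 2] 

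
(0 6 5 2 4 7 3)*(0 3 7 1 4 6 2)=(0 2 6 5)(1 4)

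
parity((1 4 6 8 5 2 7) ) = even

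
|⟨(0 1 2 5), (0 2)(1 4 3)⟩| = 720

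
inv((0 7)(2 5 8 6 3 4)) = (0 7)(2 4 3 6 8 5)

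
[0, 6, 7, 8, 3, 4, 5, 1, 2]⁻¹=[0, 7, 8, 4, 5, 6, 1, 2, 3]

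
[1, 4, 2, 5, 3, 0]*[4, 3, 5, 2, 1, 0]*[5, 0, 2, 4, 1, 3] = [4, 0, 3, 5, 2, 1]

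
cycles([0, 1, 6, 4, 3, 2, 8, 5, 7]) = (2 6 8 7 5)(3 4)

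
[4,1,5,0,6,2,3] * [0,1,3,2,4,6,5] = [4,1,6,0,5,3,2]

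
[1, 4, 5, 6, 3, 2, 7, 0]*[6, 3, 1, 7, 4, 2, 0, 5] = [3, 4, 2, 0, 7, 1, 5, 6]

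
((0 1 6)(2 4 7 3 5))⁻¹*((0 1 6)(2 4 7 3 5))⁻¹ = (0 1 6)(2 3 4 5 7)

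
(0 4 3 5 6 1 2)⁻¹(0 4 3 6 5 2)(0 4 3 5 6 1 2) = (0 4 3 5 1 6)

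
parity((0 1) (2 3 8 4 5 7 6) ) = odd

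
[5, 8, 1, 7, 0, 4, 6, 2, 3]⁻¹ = [4, 2, 7, 8, 5, 0, 6, 3, 1]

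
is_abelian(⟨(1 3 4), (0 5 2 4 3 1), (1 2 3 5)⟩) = no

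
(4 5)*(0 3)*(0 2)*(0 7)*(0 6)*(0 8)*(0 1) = (0 3 2 7 6 8 1)(4 5)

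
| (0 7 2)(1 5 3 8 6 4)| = 6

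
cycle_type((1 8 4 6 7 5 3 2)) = 8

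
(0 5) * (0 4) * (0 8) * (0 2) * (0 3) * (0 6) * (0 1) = (0 5 4 8 2 3 6 1)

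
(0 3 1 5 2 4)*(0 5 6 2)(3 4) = (0 4 5)(1 6 2 3)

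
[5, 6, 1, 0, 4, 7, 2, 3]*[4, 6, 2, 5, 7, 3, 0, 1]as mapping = [0→3, 1→0, 2→6, 3→4, 4→7, 5→1, 6→2, 7→5]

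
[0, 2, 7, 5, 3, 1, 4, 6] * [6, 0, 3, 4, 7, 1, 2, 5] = [6, 3, 5, 1, 4, 0, 7, 2]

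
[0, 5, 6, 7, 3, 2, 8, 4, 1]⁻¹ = [0, 8, 5, 4, 7, 1, 2, 3, 6]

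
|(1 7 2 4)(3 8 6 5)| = 4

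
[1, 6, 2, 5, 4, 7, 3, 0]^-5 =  [1, 6, 2, 5, 4, 7, 3, 0]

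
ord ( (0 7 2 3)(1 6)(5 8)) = 4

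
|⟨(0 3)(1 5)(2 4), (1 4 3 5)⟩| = 120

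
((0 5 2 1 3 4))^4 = (0 3 2)(1 5 4)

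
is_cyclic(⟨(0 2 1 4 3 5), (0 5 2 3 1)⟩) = no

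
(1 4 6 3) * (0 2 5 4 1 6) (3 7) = (0 2 5 4) (3 6 7) 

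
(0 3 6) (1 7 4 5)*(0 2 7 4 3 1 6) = (0 1 4 5 6 2 7 3) 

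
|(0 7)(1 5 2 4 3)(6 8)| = 10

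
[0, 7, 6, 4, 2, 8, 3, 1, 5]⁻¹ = [0, 7, 4, 6, 3, 8, 2, 1, 5]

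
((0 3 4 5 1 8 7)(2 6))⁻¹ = (0 7 8 1 5 4 3)(2 6)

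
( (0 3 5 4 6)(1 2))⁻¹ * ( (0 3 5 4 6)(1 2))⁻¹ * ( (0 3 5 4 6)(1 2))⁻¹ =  (0 5 6 3 4)(1 2)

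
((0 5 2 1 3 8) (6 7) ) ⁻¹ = (0 8 3 1 2 5) (6 7) 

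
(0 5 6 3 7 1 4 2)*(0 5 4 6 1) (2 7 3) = (0 4 7) (1 6 2 5) 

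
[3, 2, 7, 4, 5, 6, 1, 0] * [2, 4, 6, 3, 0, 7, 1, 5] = [3, 6, 5, 0, 7, 1, 4, 2]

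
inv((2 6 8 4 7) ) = (2 7 4 8 6) 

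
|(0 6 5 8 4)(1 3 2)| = 15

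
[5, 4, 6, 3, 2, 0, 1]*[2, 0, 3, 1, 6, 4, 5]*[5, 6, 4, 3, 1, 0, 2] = [1, 2, 0, 6, 3, 4, 5]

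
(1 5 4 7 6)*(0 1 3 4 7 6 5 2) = (0 1 2)(3 4 6)(5 7)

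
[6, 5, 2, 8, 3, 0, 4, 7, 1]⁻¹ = [5, 8, 2, 4, 6, 1, 0, 7, 3]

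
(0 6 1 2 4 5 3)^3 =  (0 2 3 1 5 6 4)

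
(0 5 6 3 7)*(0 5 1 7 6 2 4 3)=(0 1 7 5 2 4 3 6)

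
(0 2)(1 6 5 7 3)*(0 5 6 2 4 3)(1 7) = (0 4 3 7)(1 2 5)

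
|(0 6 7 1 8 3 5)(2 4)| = 14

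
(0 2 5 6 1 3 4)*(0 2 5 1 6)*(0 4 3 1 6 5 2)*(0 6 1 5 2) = (1 5 4 6 2)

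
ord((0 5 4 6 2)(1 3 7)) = 15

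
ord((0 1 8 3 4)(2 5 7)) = 15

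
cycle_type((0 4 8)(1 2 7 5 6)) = 3.5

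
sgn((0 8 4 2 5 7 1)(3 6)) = -1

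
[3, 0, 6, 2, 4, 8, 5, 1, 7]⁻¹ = [1, 7, 3, 0, 4, 6, 2, 8, 5]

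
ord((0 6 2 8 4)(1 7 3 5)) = 20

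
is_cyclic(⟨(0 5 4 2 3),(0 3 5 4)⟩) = no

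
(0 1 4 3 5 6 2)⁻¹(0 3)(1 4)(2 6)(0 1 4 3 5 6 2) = (0 2)(1 5)(3 4)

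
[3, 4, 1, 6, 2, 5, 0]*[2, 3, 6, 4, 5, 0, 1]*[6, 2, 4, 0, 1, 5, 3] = [1, 5, 0, 2, 3, 6, 4]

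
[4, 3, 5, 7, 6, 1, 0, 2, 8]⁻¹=[6, 5, 7, 1, 0, 2, 4, 3, 8]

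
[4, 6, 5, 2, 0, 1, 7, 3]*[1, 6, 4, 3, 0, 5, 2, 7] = [0, 2, 5, 4, 1, 6, 7, 3]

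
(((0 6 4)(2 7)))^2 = (0 4 6)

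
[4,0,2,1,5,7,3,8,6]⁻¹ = [1,3,2,6,0,4,8,5,7]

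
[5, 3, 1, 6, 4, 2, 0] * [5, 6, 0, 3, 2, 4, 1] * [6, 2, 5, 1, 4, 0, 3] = [4, 1, 3, 2, 5, 6, 0]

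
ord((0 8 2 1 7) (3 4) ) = 10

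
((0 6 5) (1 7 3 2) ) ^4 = (0 6 5) 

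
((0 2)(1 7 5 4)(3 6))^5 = (0 2)(1 7 5 4)(3 6)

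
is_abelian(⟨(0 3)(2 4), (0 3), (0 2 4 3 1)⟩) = no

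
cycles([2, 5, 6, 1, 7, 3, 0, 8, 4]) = (0 2 6)(1 5 3)(4 7 8)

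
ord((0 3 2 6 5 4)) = 6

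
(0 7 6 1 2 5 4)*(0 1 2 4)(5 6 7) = (0 5)(1 4)(2 6)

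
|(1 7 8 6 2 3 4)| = 7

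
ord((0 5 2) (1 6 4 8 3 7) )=6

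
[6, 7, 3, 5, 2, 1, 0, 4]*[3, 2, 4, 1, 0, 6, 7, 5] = [7, 5, 1, 6, 4, 2, 3, 0]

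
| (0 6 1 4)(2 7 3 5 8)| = 20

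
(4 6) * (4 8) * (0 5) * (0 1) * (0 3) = (0 5 1 3) (4 6 8) 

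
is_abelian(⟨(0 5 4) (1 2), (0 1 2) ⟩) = no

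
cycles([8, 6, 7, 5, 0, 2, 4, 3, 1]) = (0 8 1 6 4)(2 7 3 5)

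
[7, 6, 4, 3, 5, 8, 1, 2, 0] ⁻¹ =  [8, 6, 7, 3, 2, 4, 1, 0, 5] 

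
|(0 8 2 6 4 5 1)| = 7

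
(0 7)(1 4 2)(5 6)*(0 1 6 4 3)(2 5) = (0 7 1 3)(2 6)(4 5)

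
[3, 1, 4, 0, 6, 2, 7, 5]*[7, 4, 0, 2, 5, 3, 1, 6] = [2, 4, 5, 7, 1, 0, 6, 3] 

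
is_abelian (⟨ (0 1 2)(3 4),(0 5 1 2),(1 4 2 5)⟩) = no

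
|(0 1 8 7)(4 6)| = 4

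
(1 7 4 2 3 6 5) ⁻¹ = (1 5 6 3 2 4 7) 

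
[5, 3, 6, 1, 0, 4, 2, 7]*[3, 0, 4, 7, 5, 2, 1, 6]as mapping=[0→2, 1→7, 2→1, 3→0, 4→3, 5→5, 6→4, 7→6]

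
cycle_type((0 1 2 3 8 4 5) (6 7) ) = 2.7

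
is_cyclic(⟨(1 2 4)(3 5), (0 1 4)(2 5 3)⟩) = no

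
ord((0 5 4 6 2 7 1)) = 7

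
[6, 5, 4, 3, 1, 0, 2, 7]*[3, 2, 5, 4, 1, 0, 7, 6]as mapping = [0→7, 1→0, 2→1, 3→4, 4→2, 5→3, 6→5, 7→6]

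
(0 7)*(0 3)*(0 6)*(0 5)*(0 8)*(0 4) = (0 7 3 6 5 8 4)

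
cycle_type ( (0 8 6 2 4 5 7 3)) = 8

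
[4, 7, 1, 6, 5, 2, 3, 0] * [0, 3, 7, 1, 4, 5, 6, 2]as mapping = [0→4, 1→2, 2→3, 3→6, 4→5, 5→7, 6→1, 7→0]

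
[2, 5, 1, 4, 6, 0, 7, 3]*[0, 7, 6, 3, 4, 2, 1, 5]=[6, 2, 7, 4, 1, 0, 5, 3]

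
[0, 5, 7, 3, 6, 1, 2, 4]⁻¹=[0, 5, 6, 3, 7, 1, 4, 2]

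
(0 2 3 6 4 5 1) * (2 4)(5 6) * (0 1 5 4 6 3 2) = (0 6)(3 4)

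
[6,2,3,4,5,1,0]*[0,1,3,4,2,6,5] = [5,3,4,2,6,1,0]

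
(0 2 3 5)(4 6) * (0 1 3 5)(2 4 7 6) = (0 4 2 5 1 3)(6 7)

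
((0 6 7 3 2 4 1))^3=(0 3 1 7 4 6 2)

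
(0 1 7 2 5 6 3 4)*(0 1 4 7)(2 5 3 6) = (0 4 1)(2 3 7 5)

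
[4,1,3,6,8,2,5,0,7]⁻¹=[7,1,5,2,0,6,3,8,4]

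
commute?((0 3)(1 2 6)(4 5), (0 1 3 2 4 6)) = no:(0 3)(1 2 6)(4 5)*(0 1 3 2 4 6) = (0 2)(1 4 5 6 3), (0 1 3 2 4 6)*(0 3)(1 2 6)(4 5) = (0 2 5 4 1)(3 6)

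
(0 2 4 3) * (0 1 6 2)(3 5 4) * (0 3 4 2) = (0 3 1 6)(2 4 5)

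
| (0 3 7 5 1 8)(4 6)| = 6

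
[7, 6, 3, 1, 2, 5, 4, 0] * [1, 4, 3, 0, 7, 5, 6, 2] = [2, 6, 0, 4, 3, 5, 7, 1]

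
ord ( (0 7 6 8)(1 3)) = 4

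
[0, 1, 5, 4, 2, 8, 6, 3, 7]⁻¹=[0, 1, 4, 7, 3, 2, 6, 8, 5]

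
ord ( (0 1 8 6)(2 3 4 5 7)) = 20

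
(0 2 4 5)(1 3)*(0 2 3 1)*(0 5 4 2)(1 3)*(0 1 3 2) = (0 3 5 1 2)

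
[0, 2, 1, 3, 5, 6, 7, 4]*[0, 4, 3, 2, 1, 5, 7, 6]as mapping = [0→0, 1→3, 2→4, 3→2, 4→5, 5→7, 6→6, 7→1]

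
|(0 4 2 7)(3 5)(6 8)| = 4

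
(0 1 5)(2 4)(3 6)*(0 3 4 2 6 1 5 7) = (0 5 3 1 7)(4 6)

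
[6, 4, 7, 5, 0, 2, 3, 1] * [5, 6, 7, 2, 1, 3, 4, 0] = [4, 1, 0, 3, 5, 7, 2, 6]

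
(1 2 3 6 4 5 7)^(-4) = (1 6 7 3 5 2 4)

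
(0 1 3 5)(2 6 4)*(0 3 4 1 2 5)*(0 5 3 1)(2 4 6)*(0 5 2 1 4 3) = (0 3 2 1 6 5 4)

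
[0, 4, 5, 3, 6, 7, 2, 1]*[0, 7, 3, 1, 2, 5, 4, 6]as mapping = [0→0, 1→2, 2→5, 3→1, 4→4, 5→6, 6→3, 7→7]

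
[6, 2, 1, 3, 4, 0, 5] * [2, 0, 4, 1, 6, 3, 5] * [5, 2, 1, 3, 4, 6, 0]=[6, 4, 5, 2, 0, 1, 3]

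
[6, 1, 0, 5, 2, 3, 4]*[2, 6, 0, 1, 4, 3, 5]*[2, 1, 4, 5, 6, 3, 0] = [3, 0, 4, 5, 2, 1, 6]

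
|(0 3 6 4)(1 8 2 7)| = 4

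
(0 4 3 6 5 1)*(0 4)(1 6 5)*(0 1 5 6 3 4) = (0 1)(3 6 5)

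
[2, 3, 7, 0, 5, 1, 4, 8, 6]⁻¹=[3, 5, 0, 1, 6, 4, 8, 2, 7]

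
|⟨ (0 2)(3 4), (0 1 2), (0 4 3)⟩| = 60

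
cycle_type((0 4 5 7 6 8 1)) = 7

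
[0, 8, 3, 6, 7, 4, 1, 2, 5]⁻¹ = [0, 6, 7, 2, 5, 8, 3, 4, 1]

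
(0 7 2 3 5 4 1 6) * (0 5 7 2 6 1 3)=(0 2)(3 7 6 5 4)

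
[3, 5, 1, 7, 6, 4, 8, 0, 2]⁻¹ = [7, 2, 8, 0, 5, 1, 4, 3, 6]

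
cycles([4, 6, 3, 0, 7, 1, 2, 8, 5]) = (0 4 7 8 5 1 6 2 3) 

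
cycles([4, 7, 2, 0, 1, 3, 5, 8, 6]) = (0 4 1 7 8 6 5 3)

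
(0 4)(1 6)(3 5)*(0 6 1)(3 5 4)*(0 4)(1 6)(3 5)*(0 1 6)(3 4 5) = (0 3 1)(4 6 5)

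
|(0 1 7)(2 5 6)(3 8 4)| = 3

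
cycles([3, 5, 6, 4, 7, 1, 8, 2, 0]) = (0 3 4 7 2 6 8)(1 5)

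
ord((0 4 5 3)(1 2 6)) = 12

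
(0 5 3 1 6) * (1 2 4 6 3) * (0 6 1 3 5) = (1 5 3 2 4)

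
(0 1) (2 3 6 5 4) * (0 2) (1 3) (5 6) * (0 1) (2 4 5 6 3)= (0 2) (1 4) (3 6) 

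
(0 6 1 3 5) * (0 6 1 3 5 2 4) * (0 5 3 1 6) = (0 6 1 3 2 4 5)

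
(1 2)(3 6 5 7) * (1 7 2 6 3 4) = (1 6 5 2 7 4)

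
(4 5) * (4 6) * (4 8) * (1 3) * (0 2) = (0 2)(1 3)(4 5 6 8)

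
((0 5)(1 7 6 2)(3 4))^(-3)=(0 5)(1 7 6 2)(3 4)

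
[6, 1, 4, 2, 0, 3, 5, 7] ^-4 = [5, 1, 0, 4, 6, 2, 3, 7] 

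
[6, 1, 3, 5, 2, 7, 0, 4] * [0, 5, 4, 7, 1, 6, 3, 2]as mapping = [0→3, 1→5, 2→7, 3→6, 4→4, 5→2, 6→0, 7→1]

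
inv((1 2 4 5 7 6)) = (1 6 7 5 4 2)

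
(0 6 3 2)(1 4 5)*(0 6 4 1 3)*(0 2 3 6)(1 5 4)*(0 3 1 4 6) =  (0 4 6 2 3 1 5)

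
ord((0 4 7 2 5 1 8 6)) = 8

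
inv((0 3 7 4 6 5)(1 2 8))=(0 5 6 4 7 3)(1 8 2)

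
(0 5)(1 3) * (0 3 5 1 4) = (0 1 5 3 4)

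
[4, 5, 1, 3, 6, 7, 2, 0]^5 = [5, 6, 4, 3, 7, 2, 0, 1]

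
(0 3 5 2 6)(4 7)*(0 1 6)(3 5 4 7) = (0 5 2)(1 6)(3 4)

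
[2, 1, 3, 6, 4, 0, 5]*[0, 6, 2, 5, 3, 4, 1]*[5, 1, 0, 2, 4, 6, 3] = [0, 3, 6, 1, 2, 5, 4]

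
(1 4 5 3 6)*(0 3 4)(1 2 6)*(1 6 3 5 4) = (0 5 1)(2 3 6)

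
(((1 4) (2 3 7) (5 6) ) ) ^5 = (1 4) (2 7 3) (5 6) 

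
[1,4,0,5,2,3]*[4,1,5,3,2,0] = [1,2,4,0,5,3]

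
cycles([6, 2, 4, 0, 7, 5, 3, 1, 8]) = (0 6 3)(1 2 4 7)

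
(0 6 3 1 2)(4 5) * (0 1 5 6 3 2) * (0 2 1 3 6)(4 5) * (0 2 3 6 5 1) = (0 5 1 3 4 2 6)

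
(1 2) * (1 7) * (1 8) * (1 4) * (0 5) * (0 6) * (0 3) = (0 5 6 3) (1 2 7 8 4) 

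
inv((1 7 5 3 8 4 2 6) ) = (1 6 2 4 8 3 5 7) 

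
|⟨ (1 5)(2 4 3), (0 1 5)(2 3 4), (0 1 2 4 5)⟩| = 720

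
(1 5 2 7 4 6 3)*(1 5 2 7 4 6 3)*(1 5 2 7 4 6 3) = (1 7 3 2 6 5 4)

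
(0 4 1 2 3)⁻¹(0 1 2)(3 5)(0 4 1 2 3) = (0 5)(2 3 4)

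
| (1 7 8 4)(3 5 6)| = 12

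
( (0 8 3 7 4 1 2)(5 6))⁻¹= (0 2 1 4 7 3 8)(5 6)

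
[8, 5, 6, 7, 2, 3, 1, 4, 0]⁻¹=[8, 6, 4, 5, 7, 1, 2, 3, 0]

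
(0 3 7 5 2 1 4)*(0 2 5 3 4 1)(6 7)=(0 4 2)(3 6 7)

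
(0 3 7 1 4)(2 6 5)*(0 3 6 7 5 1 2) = (0 6 1 4 3 5)(2 7)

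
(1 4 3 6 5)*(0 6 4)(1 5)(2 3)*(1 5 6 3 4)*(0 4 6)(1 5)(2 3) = (0 2 6 1 4 3 5)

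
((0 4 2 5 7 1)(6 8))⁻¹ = (0 1 7 5 2 4)(6 8)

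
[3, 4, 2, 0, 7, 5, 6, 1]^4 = [0, 4, 2, 3, 7, 5, 6, 1]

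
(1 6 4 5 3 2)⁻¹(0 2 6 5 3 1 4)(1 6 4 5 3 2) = (0 1 4 3 2 6 5)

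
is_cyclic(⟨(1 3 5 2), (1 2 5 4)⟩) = no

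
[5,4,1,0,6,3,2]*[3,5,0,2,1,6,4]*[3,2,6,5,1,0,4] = [4,2,0,5,1,6,3]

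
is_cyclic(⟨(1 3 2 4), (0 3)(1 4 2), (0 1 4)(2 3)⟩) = no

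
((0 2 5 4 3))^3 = (0 4 2 3 5)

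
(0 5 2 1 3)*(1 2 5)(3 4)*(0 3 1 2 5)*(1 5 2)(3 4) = (0 1 3 4 5)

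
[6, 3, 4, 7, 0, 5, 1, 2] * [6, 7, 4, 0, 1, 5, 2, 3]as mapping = [0→2, 1→0, 2→1, 3→3, 4→6, 5→5, 6→7, 7→4]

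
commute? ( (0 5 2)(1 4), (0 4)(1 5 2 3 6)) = no: (0 5 2)(1 4)*(0 4)(1 5 2 3 6) = (0 2 4 5 3 6 1), (0 4)(1 5 2 3 6)*(0 5 2)(1 4) = (0 1 2 3 6 4 5)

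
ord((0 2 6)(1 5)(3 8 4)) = 6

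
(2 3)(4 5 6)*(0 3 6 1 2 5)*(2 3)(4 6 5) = (0 2 5 1 3 4)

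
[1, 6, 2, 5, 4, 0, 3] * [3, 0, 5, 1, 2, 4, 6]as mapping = [0→0, 1→6, 2→5, 3→4, 4→2, 5→3, 6→1]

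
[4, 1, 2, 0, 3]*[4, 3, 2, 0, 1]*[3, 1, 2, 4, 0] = [1, 4, 2, 0, 3]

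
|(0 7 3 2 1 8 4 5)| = 8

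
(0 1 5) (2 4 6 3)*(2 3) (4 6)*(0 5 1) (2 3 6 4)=(2 4) (3 6) 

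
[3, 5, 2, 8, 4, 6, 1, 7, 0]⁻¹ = [8, 6, 2, 0, 4, 1, 5, 7, 3]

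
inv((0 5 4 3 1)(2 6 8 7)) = (0 1 3 4 5)(2 7 8 6)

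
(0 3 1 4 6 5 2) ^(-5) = (0 1 6 2 3 4 5) 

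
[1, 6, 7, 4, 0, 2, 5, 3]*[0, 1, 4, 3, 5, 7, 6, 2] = [1, 6, 2, 5, 0, 4, 7, 3]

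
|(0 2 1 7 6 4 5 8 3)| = 9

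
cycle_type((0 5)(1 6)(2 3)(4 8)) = 2^4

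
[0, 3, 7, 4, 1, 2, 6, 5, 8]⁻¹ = [0, 4, 5, 1, 3, 7, 6, 2, 8]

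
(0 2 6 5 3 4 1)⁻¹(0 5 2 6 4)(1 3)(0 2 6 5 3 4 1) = (0 4)(1 2 3 6 5)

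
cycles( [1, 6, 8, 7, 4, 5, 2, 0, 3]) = (0 1 6 2 8 3 7)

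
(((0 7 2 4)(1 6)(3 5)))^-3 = (0 7 2 4)(1 6)(3 5)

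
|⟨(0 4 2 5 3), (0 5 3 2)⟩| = 120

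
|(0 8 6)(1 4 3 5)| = 12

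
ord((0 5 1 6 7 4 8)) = 7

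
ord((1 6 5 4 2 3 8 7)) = 8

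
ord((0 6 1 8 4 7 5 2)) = 8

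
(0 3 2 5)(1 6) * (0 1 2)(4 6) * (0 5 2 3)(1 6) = (1 4)(3 5 6)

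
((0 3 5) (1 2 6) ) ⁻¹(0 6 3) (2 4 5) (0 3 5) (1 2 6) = (0 6 4) (1 5 3) 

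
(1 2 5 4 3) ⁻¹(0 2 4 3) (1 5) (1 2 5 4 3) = (0 5 3 1) (2 4) 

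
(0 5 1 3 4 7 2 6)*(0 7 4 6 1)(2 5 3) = (0 3 6 7 5)(1 2)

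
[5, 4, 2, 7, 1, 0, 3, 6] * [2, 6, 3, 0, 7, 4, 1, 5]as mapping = [0→4, 1→7, 2→3, 3→5, 4→6, 5→2, 6→0, 7→1]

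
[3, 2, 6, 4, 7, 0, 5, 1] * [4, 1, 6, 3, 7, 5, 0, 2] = [3, 6, 0, 7, 2, 4, 5, 1]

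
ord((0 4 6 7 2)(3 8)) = 10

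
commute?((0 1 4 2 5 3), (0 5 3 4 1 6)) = no:(0 1 4 2 5 3) * (0 5 3 4 1 6) = (0 6)(2 3 5 4), (0 5 3 4 1 6) * (0 1 4 2 5 3) = (0 3 2 5)(1 6)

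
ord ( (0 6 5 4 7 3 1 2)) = 8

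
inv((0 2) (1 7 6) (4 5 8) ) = (0 2) (1 6 7) (4 8 5) 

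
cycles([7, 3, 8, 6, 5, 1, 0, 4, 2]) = (0 7 4 5 1 3 6)(2 8)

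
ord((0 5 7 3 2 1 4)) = 7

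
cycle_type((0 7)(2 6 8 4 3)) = 2.5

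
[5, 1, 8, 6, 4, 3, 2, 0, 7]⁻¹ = [7, 1, 6, 5, 4, 0, 3, 8, 2]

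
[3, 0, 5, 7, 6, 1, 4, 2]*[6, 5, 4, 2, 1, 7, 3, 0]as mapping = [0→2, 1→6, 2→7, 3→0, 4→3, 5→5, 6→1, 7→4]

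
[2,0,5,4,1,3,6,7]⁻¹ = [1,4,0,5,3,2,6,7]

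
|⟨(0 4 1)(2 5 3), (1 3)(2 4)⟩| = 24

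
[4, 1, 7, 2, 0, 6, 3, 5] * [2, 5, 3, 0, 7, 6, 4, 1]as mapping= [0→7, 1→5, 2→1, 3→3, 4→2, 5→4, 6→0, 7→6]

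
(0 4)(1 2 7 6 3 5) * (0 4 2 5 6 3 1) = (0 2 7 3 6 1 5)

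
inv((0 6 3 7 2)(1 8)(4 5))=(0 2 7 3 6)(1 8)(4 5)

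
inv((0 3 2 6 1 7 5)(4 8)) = (0 5 7 1 6 2 3)(4 8)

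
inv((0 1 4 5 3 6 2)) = (0 2 6 3 5 4 1)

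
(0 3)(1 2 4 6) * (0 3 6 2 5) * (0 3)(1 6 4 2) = (0 4 1 5 3)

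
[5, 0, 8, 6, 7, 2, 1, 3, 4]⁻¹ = [1, 6, 5, 7, 8, 0, 3, 4, 2]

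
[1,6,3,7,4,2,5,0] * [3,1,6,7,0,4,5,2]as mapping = [0→1,1→5,2→7,3→2,4→0,5→6,6→4,7→3]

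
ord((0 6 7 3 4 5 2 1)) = 8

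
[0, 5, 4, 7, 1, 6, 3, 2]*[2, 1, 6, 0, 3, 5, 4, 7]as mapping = [0→2, 1→5, 2→3, 3→7, 4→1, 5→4, 6→0, 7→6]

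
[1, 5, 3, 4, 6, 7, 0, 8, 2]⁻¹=[6, 0, 8, 2, 3, 1, 4, 5, 7]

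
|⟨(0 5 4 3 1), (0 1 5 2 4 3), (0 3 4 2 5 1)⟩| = 720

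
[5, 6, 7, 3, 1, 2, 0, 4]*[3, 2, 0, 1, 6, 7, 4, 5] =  [7, 4, 5, 1, 2, 0, 3, 6]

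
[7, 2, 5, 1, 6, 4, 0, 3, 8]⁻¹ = [6, 3, 1, 7, 5, 2, 4, 0, 8]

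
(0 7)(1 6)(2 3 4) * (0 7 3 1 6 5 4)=(0 3)(1 5 4 2)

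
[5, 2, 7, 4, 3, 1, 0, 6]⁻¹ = [6, 5, 1, 4, 3, 0, 7, 2]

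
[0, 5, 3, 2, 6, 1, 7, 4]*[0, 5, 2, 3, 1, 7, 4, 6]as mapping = [0→0, 1→7, 2→3, 3→2, 4→4, 5→5, 6→6, 7→1]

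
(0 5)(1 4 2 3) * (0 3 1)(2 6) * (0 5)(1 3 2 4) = (2 3 5)(4 6)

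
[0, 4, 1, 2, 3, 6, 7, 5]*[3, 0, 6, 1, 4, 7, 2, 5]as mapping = [0→3, 1→4, 2→0, 3→6, 4→1, 5→2, 6→5, 7→7]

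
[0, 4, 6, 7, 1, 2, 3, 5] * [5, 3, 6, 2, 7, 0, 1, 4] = [5, 7, 1, 4, 3, 6, 2, 0]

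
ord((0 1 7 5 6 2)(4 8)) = 6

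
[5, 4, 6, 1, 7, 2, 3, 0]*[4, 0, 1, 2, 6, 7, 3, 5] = [7, 6, 3, 0, 5, 1, 2, 4]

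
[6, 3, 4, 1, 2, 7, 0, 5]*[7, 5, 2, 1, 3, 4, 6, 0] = [6, 1, 3, 5, 2, 0, 7, 4]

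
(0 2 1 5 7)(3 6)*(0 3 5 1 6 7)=(0 2 6 5)(3 7)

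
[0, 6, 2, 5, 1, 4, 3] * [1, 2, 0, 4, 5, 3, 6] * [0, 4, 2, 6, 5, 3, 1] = [4, 1, 0, 6, 2, 3, 5]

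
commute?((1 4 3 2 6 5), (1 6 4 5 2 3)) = no:(1 4 3 2 6 5) * (1 6 4 5 2 3) = (1 5 6 2 4), (1 6 4 5 2 3) * (1 4 3 2 6 5) = (1 5 6 3 4)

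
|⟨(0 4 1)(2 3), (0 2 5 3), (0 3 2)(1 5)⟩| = 720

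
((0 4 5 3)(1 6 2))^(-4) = (1 2 6)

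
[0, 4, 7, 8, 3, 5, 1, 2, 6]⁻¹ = [0, 6, 7, 4, 1, 5, 8, 2, 3]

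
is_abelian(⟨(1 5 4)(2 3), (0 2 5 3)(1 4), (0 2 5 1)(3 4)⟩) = no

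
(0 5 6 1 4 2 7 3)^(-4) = (0 4)(1 3)(2 5)(6 7)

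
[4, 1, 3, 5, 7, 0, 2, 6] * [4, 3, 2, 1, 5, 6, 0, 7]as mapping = [0→5, 1→3, 2→1, 3→6, 4→7, 5→4, 6→2, 7→0]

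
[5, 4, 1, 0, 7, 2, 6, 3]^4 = [4, 0, 3, 1, 5, 7, 6, 2]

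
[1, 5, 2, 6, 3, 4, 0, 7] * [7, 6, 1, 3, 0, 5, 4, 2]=[6, 5, 1, 4, 3, 0, 7, 2]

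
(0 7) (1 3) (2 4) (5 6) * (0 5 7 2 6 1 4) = (0 2) (1 3 4 6 7 5) 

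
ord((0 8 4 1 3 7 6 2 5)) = 9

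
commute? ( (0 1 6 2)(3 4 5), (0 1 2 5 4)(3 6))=no: (0 1 6 2)(3 4 5)*(0 1 2 5 4)(3 6)=(0 2 1 3)(5 6), (0 1 2 5 4)(3 6)*(0 1 6 2)(3 4 5)=(0 6 4 1)(2 3)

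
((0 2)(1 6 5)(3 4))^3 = (0 2)(3 4)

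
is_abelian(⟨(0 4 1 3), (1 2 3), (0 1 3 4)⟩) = no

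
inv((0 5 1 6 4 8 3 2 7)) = (0 7 2 3 8 4 6 1 5)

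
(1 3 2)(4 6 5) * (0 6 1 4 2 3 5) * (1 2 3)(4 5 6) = (0 4 2 5 3 1 6)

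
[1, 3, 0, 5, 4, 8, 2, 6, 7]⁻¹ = [2, 0, 6, 1, 4, 3, 7, 8, 5]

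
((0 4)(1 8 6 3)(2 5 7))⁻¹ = (0 4)(1 3 6 8)(2 7 5)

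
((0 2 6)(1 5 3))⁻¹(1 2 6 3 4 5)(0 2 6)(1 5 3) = (0 1 4 3 5 6)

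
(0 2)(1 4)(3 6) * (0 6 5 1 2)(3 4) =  (1 3 5)(2 6 4)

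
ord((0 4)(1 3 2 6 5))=10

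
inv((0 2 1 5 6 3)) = (0 3 6 5 1 2)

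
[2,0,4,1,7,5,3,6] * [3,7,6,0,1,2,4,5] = [6,3,1,7,5,2,0,4]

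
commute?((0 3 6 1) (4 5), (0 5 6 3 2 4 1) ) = no:(0 3 6 1) (4 5) * (0 5 6 3 2 4 1) = (0 2 4 6) (1 5), (0 5 6 3 2 4 1) * (0 3 6 1) (4 5) = (0 4) (1 3 2 5) 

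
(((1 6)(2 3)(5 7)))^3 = (1 6)(2 3)(5 7)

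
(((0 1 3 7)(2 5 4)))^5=(0 1 3 7)(2 4 5)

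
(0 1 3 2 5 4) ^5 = (0 4 5 2 3 1) 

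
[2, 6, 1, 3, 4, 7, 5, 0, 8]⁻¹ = [7, 2, 0, 3, 4, 6, 1, 5, 8]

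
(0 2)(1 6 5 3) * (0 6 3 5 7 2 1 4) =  (0 1 3 4)(2 6 7)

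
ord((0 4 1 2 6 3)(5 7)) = 6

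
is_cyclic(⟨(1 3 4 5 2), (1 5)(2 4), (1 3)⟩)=no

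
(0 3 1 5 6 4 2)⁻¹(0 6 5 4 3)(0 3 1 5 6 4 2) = (1 3 4 6 2)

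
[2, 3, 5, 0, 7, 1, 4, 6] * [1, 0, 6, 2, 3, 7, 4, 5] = [6, 2, 7, 1, 5, 0, 3, 4]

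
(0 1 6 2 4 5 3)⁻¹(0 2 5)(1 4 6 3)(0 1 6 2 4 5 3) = (0 6 5 2)(1 4 3)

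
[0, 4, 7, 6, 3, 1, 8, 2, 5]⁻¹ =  [0, 5, 7, 4, 1, 8, 3, 2, 6]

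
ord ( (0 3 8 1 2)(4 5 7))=15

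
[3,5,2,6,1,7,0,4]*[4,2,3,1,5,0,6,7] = [1,0,3,6,2,7,4,5]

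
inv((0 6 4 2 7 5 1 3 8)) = (0 8 3 1 5 7 2 4 6)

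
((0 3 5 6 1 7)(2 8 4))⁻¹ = (0 7 1 6 5 3)(2 4 8)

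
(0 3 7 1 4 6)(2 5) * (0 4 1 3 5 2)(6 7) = (0 5)(3 6 4 7)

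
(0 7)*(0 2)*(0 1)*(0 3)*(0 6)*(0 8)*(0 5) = (0 7 2 1 3 6 8 5)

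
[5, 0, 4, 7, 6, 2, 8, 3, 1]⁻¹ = [1, 8, 5, 7, 2, 0, 4, 3, 6]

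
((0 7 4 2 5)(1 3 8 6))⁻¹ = (0 5 2 4 7)(1 6 8 3)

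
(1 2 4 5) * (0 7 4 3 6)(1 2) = (0 7 4 5 2 3 6)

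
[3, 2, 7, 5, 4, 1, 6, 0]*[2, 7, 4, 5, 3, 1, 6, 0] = [5, 4, 0, 1, 3, 7, 6, 2]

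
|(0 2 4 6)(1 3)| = 4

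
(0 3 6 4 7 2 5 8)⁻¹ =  (0 8 5 2 7 4 6 3)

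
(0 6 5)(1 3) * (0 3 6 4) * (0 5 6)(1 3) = (0 4 5 1)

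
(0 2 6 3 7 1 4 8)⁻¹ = (0 8 4 1 7 3 6 2)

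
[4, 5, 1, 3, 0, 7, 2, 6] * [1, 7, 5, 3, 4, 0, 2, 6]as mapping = [0→4, 1→0, 2→7, 3→3, 4→1, 5→6, 6→5, 7→2]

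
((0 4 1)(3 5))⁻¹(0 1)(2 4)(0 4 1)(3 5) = (0 4)(1 2)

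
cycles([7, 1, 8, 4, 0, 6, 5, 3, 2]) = (0 7 3 4)(2 8)(5 6)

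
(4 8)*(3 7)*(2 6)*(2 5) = (2 6 5)(3 7)(4 8)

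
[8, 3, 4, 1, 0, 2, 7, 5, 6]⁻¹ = [4, 3, 5, 1, 2, 7, 8, 6, 0]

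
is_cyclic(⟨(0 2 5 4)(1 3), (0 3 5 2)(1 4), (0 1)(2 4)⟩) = no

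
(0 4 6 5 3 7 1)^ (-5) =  (0 6 3 1 4 5 7)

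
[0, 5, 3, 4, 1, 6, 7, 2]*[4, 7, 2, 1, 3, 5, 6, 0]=[4, 5, 1, 3, 7, 6, 0, 2]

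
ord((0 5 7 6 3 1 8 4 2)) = 9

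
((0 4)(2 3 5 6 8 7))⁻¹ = (0 4)(2 7 8 6 5 3)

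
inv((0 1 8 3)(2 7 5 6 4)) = (0 3 8 1)(2 4 6 5 7)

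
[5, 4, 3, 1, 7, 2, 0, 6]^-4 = [1, 0, 7, 6, 5, 4, 3, 2]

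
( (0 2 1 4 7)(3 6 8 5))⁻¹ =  (0 7 4 1 2)(3 5 8 6)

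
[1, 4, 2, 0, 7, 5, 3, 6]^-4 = [4, 7, 2, 1, 6, 5, 0, 3]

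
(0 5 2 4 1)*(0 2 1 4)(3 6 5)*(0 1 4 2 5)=(0 3 6)(1 5 4 2)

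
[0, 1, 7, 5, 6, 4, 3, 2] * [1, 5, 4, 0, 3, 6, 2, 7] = [1, 5, 7, 6, 2, 3, 0, 4]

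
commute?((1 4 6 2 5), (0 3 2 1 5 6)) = no:(1 4 6 2 5) * (0 3 2 1 5 6) = (0 3 2 6 1 4), (0 3 2 1 5 6) * (1 4 6 2 5) = (0 3 5 2 4 6)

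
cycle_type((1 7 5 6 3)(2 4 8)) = 3.5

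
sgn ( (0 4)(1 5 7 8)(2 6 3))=1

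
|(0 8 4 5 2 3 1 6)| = 8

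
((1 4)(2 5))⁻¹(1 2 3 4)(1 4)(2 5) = (1 4 5 3)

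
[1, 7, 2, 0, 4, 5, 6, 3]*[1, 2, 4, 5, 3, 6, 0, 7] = [2, 7, 4, 1, 3, 6, 0, 5]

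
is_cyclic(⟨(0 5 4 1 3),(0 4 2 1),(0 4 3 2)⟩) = no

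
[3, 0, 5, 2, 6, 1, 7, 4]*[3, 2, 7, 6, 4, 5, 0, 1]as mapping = [0→6, 1→3, 2→5, 3→7, 4→0, 5→2, 6→1, 7→4]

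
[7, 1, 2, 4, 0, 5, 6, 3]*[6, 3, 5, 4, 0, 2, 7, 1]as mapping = [0→1, 1→3, 2→5, 3→0, 4→6, 5→2, 6→7, 7→4]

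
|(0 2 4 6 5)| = 5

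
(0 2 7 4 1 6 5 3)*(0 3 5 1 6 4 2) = (1 4 6)(2 7)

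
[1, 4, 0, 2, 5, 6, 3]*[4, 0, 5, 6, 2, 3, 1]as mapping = [0→0, 1→2, 2→4, 3→5, 4→3, 5→1, 6→6]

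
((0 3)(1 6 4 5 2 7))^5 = (0 3)(1 7 2 5 4 6)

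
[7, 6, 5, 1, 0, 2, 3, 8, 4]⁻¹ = [4, 3, 5, 6, 8, 2, 1, 0, 7]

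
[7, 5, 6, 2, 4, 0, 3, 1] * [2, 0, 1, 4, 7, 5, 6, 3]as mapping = [0→3, 1→5, 2→6, 3→1, 4→7, 5→2, 6→4, 7→0]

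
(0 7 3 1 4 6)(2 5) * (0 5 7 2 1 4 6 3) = (0 2 7)(1 6 5)(3 4)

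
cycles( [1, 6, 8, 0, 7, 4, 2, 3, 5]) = (0 1 6 2 8 5 4 7 3)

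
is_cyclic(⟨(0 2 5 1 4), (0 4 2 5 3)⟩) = no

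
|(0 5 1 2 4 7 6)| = 7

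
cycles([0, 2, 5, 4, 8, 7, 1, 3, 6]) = (1 2 5 7 3 4 8 6)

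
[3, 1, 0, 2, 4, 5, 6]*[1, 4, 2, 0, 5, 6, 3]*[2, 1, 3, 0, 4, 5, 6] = [2, 4, 1, 3, 5, 6, 0]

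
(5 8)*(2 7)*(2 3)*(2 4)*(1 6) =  (1 6)(2 7 3 4)(5 8)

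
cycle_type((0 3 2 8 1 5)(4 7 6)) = 3.6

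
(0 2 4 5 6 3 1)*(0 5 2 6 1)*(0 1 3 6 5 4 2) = (0 5 3 1 4)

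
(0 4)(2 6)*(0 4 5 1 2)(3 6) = (0 5 1 2 3 6)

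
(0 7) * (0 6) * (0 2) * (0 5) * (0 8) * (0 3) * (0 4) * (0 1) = (0 7 6 2 5 8 3 4 1)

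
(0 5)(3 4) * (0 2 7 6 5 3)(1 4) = (0 3 1 4)(2 7 6 5)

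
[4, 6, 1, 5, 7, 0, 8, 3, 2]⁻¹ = [5, 2, 8, 7, 0, 3, 1, 4, 6]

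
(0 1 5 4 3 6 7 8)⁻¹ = (0 8 7 6 3 4 5 1)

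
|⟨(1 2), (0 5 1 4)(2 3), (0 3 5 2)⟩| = 720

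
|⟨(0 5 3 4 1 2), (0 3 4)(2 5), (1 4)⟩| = 720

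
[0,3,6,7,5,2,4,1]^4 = [0,3,2,7,4,5,6,1]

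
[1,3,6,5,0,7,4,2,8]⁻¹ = [4,0,7,1,6,3,2,5,8]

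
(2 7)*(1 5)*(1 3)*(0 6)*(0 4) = (0 6 4)(1 5 3)(2 7)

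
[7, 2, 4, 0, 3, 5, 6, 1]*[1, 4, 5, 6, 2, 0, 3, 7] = [7, 5, 2, 1, 6, 0, 3, 4] 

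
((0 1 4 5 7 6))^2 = (0 4 7)(1 5 6)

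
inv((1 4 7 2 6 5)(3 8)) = (1 5 6 2 7 4)(3 8)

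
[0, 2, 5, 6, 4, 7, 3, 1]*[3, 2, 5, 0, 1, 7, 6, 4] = [3, 5, 7, 6, 1, 4, 0, 2]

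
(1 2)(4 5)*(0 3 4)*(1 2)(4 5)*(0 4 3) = (3 5 4)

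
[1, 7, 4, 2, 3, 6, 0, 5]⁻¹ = [6, 0, 3, 4, 2, 7, 5, 1]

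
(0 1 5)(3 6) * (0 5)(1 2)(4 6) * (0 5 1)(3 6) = (0 2)(1 5)(3 4)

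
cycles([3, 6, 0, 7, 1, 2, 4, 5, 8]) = (0 3 7 5 2)(1 6 4)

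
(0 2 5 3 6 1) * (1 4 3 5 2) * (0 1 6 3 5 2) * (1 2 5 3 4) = (0 6 1 2)(3 4)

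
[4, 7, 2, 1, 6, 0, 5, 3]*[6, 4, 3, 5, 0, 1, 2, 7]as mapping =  [0→0, 1→7, 2→3, 3→4, 4→2, 5→6, 6→1, 7→5]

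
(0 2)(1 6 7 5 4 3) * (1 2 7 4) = (0 7 5 1 6 4 3 2)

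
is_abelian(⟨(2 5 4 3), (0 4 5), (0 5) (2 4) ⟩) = no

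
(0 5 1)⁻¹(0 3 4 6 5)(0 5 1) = (1 5 3 4 6)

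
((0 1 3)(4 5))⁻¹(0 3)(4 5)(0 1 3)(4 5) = (0 1)(4 5)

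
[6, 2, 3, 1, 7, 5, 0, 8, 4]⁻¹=[6, 3, 1, 2, 8, 5, 0, 4, 7]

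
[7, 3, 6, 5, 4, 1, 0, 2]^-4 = [0, 5, 2, 1, 4, 3, 6, 7]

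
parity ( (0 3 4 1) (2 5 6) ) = odd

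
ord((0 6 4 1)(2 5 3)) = 12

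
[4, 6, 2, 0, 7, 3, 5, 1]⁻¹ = [3, 7, 2, 5, 0, 6, 1, 4]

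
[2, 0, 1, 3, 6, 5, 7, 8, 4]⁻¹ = [1, 2, 0, 3, 8, 5, 4, 6, 7]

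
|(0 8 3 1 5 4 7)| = 7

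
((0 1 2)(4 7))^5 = (0 2 1)(4 7)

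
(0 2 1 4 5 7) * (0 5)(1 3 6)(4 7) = (0 2 3 6 1 7 5 4)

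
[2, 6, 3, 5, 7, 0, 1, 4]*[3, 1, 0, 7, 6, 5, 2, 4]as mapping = [0→0, 1→2, 2→7, 3→5, 4→4, 5→3, 6→1, 7→6]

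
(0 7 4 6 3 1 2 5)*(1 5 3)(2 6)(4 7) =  (0 4 2 3 5)(1 6)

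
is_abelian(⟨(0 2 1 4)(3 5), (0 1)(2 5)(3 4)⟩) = no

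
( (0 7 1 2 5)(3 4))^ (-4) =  (0 7 1 2 5)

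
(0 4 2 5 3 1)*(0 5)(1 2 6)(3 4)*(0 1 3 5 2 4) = (0 5)(1 2)(3 4 6)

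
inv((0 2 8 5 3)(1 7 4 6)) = (0 3 5 8 2)(1 6 4 7)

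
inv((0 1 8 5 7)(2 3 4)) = (0 7 5 8 1)(2 4 3)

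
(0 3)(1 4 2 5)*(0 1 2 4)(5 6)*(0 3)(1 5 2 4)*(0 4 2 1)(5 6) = (0 4)(1 3 6)(2 5)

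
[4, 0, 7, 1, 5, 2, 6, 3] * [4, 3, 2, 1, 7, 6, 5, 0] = [7, 4, 0, 3, 6, 2, 5, 1]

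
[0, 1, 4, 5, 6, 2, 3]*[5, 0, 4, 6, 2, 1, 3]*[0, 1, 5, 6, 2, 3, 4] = [3, 0, 5, 1, 6, 2, 4]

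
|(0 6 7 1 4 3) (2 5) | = 6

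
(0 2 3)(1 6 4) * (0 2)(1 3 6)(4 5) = (2 6 5 4 3)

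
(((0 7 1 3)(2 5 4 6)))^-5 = (0 3 1 7)(2 6 4 5)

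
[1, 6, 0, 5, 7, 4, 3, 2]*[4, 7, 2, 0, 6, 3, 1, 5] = [7, 1, 4, 3, 5, 6, 0, 2]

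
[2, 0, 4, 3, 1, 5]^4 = [0, 1, 2, 3, 4, 5]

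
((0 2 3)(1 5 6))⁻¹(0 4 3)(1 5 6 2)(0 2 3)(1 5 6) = (0 2 4)(1 3 5 6)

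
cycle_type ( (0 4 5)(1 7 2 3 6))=3.5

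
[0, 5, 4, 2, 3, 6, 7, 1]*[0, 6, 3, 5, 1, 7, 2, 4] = [0, 7, 1, 3, 5, 2, 4, 6]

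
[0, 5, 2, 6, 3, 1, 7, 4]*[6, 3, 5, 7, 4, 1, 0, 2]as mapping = [0→6, 1→1, 2→5, 3→0, 4→7, 5→3, 6→2, 7→4]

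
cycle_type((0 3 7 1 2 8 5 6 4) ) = 9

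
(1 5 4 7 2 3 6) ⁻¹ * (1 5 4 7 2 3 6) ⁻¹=(1 3 7 5 6 2 4) 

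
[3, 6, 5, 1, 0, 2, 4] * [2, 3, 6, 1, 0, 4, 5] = [1, 5, 4, 3, 2, 6, 0]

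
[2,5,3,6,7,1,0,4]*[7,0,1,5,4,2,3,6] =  [1,2,5,3,6,0,7,4]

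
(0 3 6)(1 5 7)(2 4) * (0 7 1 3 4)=(0 4 2)(1 5)(3 6 7)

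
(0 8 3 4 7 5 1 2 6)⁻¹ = (0 6 2 1 5 7 4 3 8)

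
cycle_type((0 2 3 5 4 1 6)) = 7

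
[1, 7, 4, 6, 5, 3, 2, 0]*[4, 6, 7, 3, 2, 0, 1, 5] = [6, 5, 2, 1, 0, 3, 7, 4]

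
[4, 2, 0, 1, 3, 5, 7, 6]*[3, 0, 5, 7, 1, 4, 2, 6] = [1, 5, 3, 0, 7, 4, 6, 2]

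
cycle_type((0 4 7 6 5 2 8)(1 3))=2.7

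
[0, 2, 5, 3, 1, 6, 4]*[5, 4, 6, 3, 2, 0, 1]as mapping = [0→5, 1→6, 2→0, 3→3, 4→4, 5→1, 6→2]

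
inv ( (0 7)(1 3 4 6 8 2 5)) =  (0 7)(1 5 2 8 6 4 3)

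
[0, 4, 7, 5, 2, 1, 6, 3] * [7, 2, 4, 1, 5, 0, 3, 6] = [7, 5, 6, 0, 4, 2, 3, 1]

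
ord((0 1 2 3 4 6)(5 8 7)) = 6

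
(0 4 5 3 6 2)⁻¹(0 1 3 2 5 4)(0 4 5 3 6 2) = (0 3 5 4 1 6)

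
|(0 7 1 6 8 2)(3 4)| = 6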